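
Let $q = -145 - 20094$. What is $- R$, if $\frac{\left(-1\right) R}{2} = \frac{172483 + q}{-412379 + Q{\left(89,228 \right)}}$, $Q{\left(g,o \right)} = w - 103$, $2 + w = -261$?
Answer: $- \frac{304488}{412745} \approx -0.73771$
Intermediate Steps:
$w = -263$ ($w = -2 - 261 = -263$)
$Q{\left(g,o \right)} = -366$ ($Q{\left(g,o \right)} = -263 - 103 = -366$)
$q = -20239$ ($q = -145 - 20094 = -20239$)
$R = \frac{304488}{412745}$ ($R = - 2 \frac{172483 - 20239}{-412379 - 366} = - 2 \frac{152244}{-412745} = - 2 \cdot 152244 \left(- \frac{1}{412745}\right) = \left(-2\right) \left(- \frac{152244}{412745}\right) = \frac{304488}{412745} \approx 0.73771$)
$- R = \left(-1\right) \frac{304488}{412745} = - \frac{304488}{412745}$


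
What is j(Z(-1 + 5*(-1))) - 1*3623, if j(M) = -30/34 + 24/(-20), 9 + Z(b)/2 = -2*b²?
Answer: -308132/85 ≈ -3625.1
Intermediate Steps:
Z(b) = -18 - 4*b² (Z(b) = -18 + 2*(-2*b²) = -18 - 4*b²)
j(M) = -177/85 (j(M) = -30*1/34 + 24*(-1/20) = -15/17 - 6/5 = -177/85)
j(Z(-1 + 5*(-1))) - 1*3623 = -177/85 - 1*3623 = -177/85 - 3623 = -308132/85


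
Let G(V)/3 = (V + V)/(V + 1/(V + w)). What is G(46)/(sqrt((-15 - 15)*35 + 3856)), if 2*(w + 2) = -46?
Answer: 126*sqrt(2806)/58987 ≈ 0.11315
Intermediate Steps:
w = -25 (w = -2 + (1/2)*(-46) = -2 - 23 = -25)
G(V) = 6*V/(V + 1/(-25 + V)) (G(V) = 3*((V + V)/(V + 1/(V - 25))) = 3*((2*V)/(V + 1/(-25 + V))) = 3*(2*V/(V + 1/(-25 + V))) = 6*V/(V + 1/(-25 + V)))
G(46)/(sqrt((-15 - 15)*35 + 3856)) = (6*46*(-25 + 46)/(1 + 46**2 - 25*46))/(sqrt((-15 - 15)*35 + 3856)) = (6*46*21/(1 + 2116 - 1150))/(sqrt(-30*35 + 3856)) = (6*46*21/967)/(sqrt(-1050 + 3856)) = (6*46*(1/967)*21)/(sqrt(2806)) = 5796*(sqrt(2806)/2806)/967 = 126*sqrt(2806)/58987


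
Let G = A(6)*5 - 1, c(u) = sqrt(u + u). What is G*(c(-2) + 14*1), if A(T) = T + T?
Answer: 826 + 118*I ≈ 826.0 + 118.0*I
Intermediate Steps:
c(u) = sqrt(2)*sqrt(u) (c(u) = sqrt(2*u) = sqrt(2)*sqrt(u))
A(T) = 2*T
G = 59 (G = (2*6)*5 - 1 = 12*5 - 1 = 60 - 1 = 59)
G*(c(-2) + 14*1) = 59*(sqrt(2)*sqrt(-2) + 14*1) = 59*(sqrt(2)*(I*sqrt(2)) + 14) = 59*(2*I + 14) = 59*(14 + 2*I) = 826 + 118*I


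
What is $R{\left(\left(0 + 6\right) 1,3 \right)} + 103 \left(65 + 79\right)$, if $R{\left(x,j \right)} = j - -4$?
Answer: $14839$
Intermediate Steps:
$R{\left(x,j \right)} = 4 + j$ ($R{\left(x,j \right)} = j + 4 = 4 + j$)
$R{\left(\left(0 + 6\right) 1,3 \right)} + 103 \left(65 + 79\right) = \left(4 + 3\right) + 103 \left(65 + 79\right) = 7 + 103 \cdot 144 = 7 + 14832 = 14839$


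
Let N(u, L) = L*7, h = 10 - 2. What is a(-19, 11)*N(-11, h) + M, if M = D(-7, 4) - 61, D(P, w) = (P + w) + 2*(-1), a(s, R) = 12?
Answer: 606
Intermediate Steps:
h = 8
D(P, w) = -2 + P + w (D(P, w) = (P + w) - 2 = -2 + P + w)
M = -66 (M = (-2 - 7 + 4) - 61 = -5 - 61 = -66)
N(u, L) = 7*L
a(-19, 11)*N(-11, h) + M = 12*(7*8) - 66 = 12*56 - 66 = 672 - 66 = 606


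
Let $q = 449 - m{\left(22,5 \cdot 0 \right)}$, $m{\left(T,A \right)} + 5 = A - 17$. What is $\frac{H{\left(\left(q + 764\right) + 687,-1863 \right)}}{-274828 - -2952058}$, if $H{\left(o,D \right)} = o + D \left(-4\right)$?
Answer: $\frac{4687}{1338615} \approx 0.0035014$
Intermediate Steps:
$m{\left(T,A \right)} = -22 + A$ ($m{\left(T,A \right)} = -5 + \left(A - 17\right) = -5 + \left(-17 + A\right) = -22 + A$)
$q = 471$ ($q = 449 - \left(-22 + 5 \cdot 0\right) = 449 - \left(-22 + 0\right) = 449 - -22 = 449 + 22 = 471$)
$H{\left(o,D \right)} = o - 4 D$
$\frac{H{\left(\left(q + 764\right) + 687,-1863 \right)}}{-274828 - -2952058} = \frac{\left(\left(471 + 764\right) + 687\right) - -7452}{-274828 - -2952058} = \frac{\left(1235 + 687\right) + 7452}{-274828 + 2952058} = \frac{1922 + 7452}{2677230} = 9374 \cdot \frac{1}{2677230} = \frac{4687}{1338615}$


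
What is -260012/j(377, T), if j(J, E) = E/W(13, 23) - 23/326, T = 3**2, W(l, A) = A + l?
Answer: -169527824/117 ≈ -1.4490e+6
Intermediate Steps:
T = 9
j(J, E) = -23/326 + E/36 (j(J, E) = E/(23 + 13) - 23/326 = E/36 - 23*1/326 = E*(1/36) - 23/326 = E/36 - 23/326 = -23/326 + E/36)
-260012/j(377, T) = -260012/(-23/326 + (1/36)*9) = -260012/(-23/326 + 1/4) = -260012/117/652 = -260012*652/117 = -169527824/117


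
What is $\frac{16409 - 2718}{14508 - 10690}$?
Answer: $\frac{13691}{3818} \approx 3.5859$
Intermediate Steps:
$\frac{16409 - 2718}{14508 - 10690} = \frac{13691}{3818}$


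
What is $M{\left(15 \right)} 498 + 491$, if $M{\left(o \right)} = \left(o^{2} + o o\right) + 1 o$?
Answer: $232061$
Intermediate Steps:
$M{\left(o \right)} = o + 2 o^{2}$ ($M{\left(o \right)} = \left(o^{2} + o^{2}\right) + o = 2 o^{2} + o = o + 2 o^{2}$)
$M{\left(15 \right)} 498 + 491 = 15 \left(1 + 2 \cdot 15\right) 498 + 491 = 15 \left(1 + 30\right) 498 + 491 = 15 \cdot 31 \cdot 498 + 491 = 465 \cdot 498 + 491 = 231570 + 491 = 232061$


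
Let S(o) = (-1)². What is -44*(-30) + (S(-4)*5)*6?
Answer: 1350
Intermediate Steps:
S(o) = 1
-44*(-30) + (S(-4)*5)*6 = -44*(-30) + (1*5)*6 = 1320 + 5*6 = 1320 + 30 = 1350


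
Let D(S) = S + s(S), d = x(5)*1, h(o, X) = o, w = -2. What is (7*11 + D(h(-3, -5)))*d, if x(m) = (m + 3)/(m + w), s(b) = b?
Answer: 568/3 ≈ 189.33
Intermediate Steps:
x(m) = (3 + m)/(-2 + m) (x(m) = (m + 3)/(m - 2) = (3 + m)/(-2 + m))
d = 8/3 (d = ((3 + 5)/(-2 + 5))*1 = (8/3)*1 = 8/3 ≈ 2.6667)
D(S) = 2*S (D(S) = S + S = 2*S)
(7*11 + D(h(-3, -5)))*d = (7*11 + 2*(-3))*(8/3) = (77 - 6)*(8/3) = 71*(8/3) = 568/3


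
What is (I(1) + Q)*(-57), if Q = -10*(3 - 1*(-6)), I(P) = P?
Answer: 5073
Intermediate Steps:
Q = -90 (Q = -10*(3 + 6) = -10*9 = -90)
(I(1) + Q)*(-57) = (1 - 90)*(-57) = -89*(-57) = 5073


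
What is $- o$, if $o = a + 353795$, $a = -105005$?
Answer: $-248790$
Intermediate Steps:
$o = 248790$ ($o = -105005 + 353795 = 248790$)
$- o = \left(-1\right) 248790 = -248790$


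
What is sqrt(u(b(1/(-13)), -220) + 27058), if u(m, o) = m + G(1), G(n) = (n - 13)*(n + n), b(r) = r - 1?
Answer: 14*sqrt(23309)/13 ≈ 164.42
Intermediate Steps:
b(r) = -1 + r
G(n) = 2*n*(-13 + n) (G(n) = (-13 + n)*(2*n) = 2*n*(-13 + n))
u(m, o) = -24 + m (u(m, o) = m + 2*1*(-13 + 1) = m + 2*1*(-12) = m - 24 = -24 + m)
sqrt(u(b(1/(-13)), -220) + 27058) = sqrt((-24 + (-1 + 1/(-13))) + 27058) = sqrt((-24 + (-1 + 1*(-1/13))) + 27058) = sqrt((-24 + (-1 - 1/13)) + 27058) = sqrt((-24 - 14/13) + 27058) = sqrt(-326/13 + 27058) = sqrt(351428/13) = 14*sqrt(23309)/13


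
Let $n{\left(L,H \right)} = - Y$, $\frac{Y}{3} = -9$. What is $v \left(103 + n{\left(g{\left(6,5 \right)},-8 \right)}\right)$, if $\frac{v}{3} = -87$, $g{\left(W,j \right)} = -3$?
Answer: $-33930$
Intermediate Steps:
$Y = -27$ ($Y = 3 \left(-9\right) = -27$)
$n{\left(L,H \right)} = 27$ ($n{\left(L,H \right)} = \left(-1\right) \left(-27\right) = 27$)
$v = -261$ ($v = 3 \left(-87\right) = -261$)
$v \left(103 + n{\left(g{\left(6,5 \right)},-8 \right)}\right) = - 261 \left(103 + 27\right) = \left(-261\right) 130 = -33930$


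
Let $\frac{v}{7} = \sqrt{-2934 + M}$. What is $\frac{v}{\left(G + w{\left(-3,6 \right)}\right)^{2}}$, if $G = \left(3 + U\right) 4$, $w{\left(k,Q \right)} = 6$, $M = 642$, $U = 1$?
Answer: $\frac{7 i \sqrt{573}}{242} \approx 0.6924 i$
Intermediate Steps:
$v = 14 i \sqrt{573}$ ($v = 7 \sqrt{-2934 + 642} = 7 \sqrt{-2292} = 7 \cdot 2 i \sqrt{573} = 14 i \sqrt{573} \approx 335.12 i$)
$G = 16$ ($G = \left(3 + 1\right) 4 = 4 \cdot 4 = 16$)
$\frac{v}{\left(G + w{\left(-3,6 \right)}\right)^{2}} = \frac{14 i \sqrt{573}}{\left(16 + 6\right)^{2}} = \frac{14 i \sqrt{573}}{22^{2}} = \frac{14 i \sqrt{573}}{484} = 14 i \sqrt{573} \cdot \frac{1}{484} = \frac{7 i \sqrt{573}}{242}$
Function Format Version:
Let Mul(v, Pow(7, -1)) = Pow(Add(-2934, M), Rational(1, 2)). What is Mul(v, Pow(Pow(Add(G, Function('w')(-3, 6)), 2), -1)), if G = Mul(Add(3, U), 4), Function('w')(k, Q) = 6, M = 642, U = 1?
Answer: Mul(Rational(7, 242), I, Pow(573, Rational(1, 2))) ≈ Mul(0.69240, I)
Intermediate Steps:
v = Mul(14, I, Pow(573, Rational(1, 2))) (v = Mul(7, Pow(Add(-2934, 642), Rational(1, 2))) = Mul(7, Pow(-2292, Rational(1, 2))) = Mul(7, Mul(2, I, Pow(573, Rational(1, 2)))) = Mul(14, I, Pow(573, Rational(1, 2))) ≈ Mul(335.12, I))
G = 16 (G = Mul(Add(3, 1), 4) = Mul(4, 4) = 16)
Mul(v, Pow(Pow(Add(G, Function('w')(-3, 6)), 2), -1)) = Mul(Mul(14, I, Pow(573, Rational(1, 2))), Pow(Pow(Add(16, 6), 2), -1)) = Mul(Mul(14, I, Pow(573, Rational(1, 2))), Pow(Pow(22, 2), -1)) = Mul(Mul(14, I, Pow(573, Rational(1, 2))), Pow(484, -1)) = Mul(Mul(14, I, Pow(573, Rational(1, 2))), Rational(1, 484)) = Mul(Rational(7, 242), I, Pow(573, Rational(1, 2)))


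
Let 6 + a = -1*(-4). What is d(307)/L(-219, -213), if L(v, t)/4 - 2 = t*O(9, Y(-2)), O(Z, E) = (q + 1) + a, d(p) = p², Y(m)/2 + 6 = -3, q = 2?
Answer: -94249/844 ≈ -111.67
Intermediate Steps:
Y(m) = -18 (Y(m) = -12 + 2*(-3) = -12 - 6 = -18)
a = -2 (a = -6 - 1*(-4) = -6 + 4 = -2)
O(Z, E) = 1 (O(Z, E) = (2 + 1) - 2 = 3 - 2 = 1)
L(v, t) = 8 + 4*t (L(v, t) = 8 + 4*(t*1) = 8 + 4*t)
d(307)/L(-219, -213) = 307²/(8 + 4*(-213)) = 94249/(8 - 852) = 94249/(-844) = 94249*(-1/844) = -94249/844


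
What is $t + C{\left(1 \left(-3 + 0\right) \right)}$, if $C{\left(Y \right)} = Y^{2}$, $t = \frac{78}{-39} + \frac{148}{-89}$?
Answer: $\frac{475}{89} \approx 5.3371$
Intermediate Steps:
$t = - \frac{326}{89}$ ($t = 78 \left(- \frac{1}{39}\right) + 148 \left(- \frac{1}{89}\right) = -2 - \frac{148}{89} = - \frac{326}{89} \approx -3.6629$)
$t + C{\left(1 \left(-3 + 0\right) \right)} = - \frac{326}{89} + \left(1 \left(-3 + 0\right)\right)^{2} = - \frac{326}{89} + \left(1 \left(-3\right)\right)^{2} = - \frac{326}{89} + \left(-3\right)^{2} = - \frac{326}{89} + 9 = \frac{475}{89}$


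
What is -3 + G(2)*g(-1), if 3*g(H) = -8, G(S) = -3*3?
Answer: 21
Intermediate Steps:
G(S) = -9
g(H) = -8/3 (g(H) = (1/3)*(-8) = -8/3)
-3 + G(2)*g(-1) = -3 - 9*(-8/3) = -3 + 24 = 21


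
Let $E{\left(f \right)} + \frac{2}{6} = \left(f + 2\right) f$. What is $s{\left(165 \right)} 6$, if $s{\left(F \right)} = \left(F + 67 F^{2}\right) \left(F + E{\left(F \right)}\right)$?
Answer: $303403948320$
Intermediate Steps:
$E{\left(f \right)} = - \frac{1}{3} + f \left(2 + f\right)$ ($E{\left(f \right)} = - \frac{1}{3} + \left(f + 2\right) f = - \frac{1}{3} + \left(2 + f\right) f = - \frac{1}{3} + f \left(2 + f\right)$)
$s{\left(F \right)} = \left(F + 67 F^{2}\right) \left(- \frac{1}{3} + F^{2} + 3 F\right)$ ($s{\left(F \right)} = \left(F + 67 F^{2}\right) \left(F + \left(- \frac{1}{3} + F^{2} + 2 F\right)\right) = \left(F + 67 F^{2}\right) \left(- \frac{1}{3} + F^{2} + 3 F\right)$)
$s{\left(165 \right)} 6 = \frac{1}{3} \cdot 165 \left(-1 - 9570 + 201 \cdot 165^{3} + 606 \cdot 165^{2}\right) 6 = \frac{1}{3} \cdot 165 \left(-1 - 9570 + 201 \cdot 4492125 + 606 \cdot 27225\right) 6 = \frac{1}{3} \cdot 165 \left(-1 - 9570 + 902917125 + 16498350\right) 6 = \frac{1}{3} \cdot 165 \cdot 919405904 \cdot 6 = 50567324720 \cdot 6 = 303403948320$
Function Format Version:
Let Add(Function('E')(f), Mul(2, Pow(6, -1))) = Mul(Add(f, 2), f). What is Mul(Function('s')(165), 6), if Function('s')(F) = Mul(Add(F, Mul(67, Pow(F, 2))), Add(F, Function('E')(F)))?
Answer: 303403948320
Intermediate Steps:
Function('E')(f) = Add(Rational(-1, 3), Mul(f, Add(2, f))) (Function('E')(f) = Add(Rational(-1, 3), Mul(Add(f, 2), f)) = Add(Rational(-1, 3), Mul(Add(2, f), f)) = Add(Rational(-1, 3), Mul(f, Add(2, f))))
Function('s')(F) = Mul(Add(F, Mul(67, Pow(F, 2))), Add(Rational(-1, 3), Pow(F, 2), Mul(3, F))) (Function('s')(F) = Mul(Add(F, Mul(67, Pow(F, 2))), Add(F, Add(Rational(-1, 3), Pow(F, 2), Mul(2, F)))) = Mul(Add(F, Mul(67, Pow(F, 2))), Add(Rational(-1, 3), Pow(F, 2), Mul(3, F))))
Mul(Function('s')(165), 6) = Mul(Mul(Rational(1, 3), 165, Add(-1, Mul(-58, 165), Mul(201, Pow(165, 3)), Mul(606, Pow(165, 2)))), 6) = Mul(Mul(Rational(1, 3), 165, Add(-1, -9570, Mul(201, 4492125), Mul(606, 27225))), 6) = Mul(Mul(Rational(1, 3), 165, Add(-1, -9570, 902917125, 16498350)), 6) = Mul(Mul(Rational(1, 3), 165, 919405904), 6) = Mul(50567324720, 6) = 303403948320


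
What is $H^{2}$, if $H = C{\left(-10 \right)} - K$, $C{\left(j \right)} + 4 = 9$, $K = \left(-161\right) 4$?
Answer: $421201$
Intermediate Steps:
$K = -644$
$C{\left(j \right)} = 5$ ($C{\left(j \right)} = -4 + 9 = 5$)
$H = 649$ ($H = 5 - -644 = 5 + 644 = 649$)
$H^{2} = 649^{2} = 421201$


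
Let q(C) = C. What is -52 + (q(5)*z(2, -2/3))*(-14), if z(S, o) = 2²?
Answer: -332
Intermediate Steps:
z(S, o) = 4
-52 + (q(5)*z(2, -2/3))*(-14) = -52 + (5*4)*(-14) = -52 + 20*(-14) = -52 - 280 = -332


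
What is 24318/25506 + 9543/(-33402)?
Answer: 10534557/15776878 ≈ 0.66772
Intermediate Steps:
24318/25506 + 9543/(-33402) = 24318*(1/25506) + 9543*(-1/33402) = 1351/1417 - 3181/11134 = 10534557/15776878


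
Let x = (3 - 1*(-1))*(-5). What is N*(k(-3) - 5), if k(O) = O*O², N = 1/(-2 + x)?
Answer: 16/11 ≈ 1.4545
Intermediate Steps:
x = -20 (x = (3 + 1)*(-5) = 4*(-5) = -20)
N = -1/22 (N = 1/(-2 - 20) = 1/(-22) = -1/22 ≈ -0.045455)
k(O) = O³
N*(k(-3) - 5) = -((-3)³ - 5)/22 = -(-27 - 5)/22 = -1/22*(-32) = 16/11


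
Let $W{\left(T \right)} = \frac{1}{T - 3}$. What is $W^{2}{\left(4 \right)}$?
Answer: $1$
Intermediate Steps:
$W{\left(T \right)} = \frac{1}{-3 + T}$
$W^{2}{\left(4 \right)} = \left(\frac{1}{-3 + 4}\right)^{2} = \left(1^{-1}\right)^{2} = 1^{2} = 1$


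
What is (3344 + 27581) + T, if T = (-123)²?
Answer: 46054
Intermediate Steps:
T = 15129
(3344 + 27581) + T = (3344 + 27581) + 15129 = 30925 + 15129 = 46054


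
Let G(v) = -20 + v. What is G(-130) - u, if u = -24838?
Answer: 24688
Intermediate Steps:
G(-130) - u = (-20 - 130) - 1*(-24838) = -150 + 24838 = 24688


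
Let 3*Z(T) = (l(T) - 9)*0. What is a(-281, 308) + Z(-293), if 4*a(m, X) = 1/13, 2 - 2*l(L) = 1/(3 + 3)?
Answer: 1/52 ≈ 0.019231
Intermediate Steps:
l(L) = 11/12 (l(L) = 1 - 1/(2*(3 + 3)) = 1 - ½/6 = 1 - ½*⅙ = 1 - 1/12 = 11/12)
a(m, X) = 1/52 (a(m, X) = (¼)/13 = (¼)*(1/13) = 1/52)
Z(T) = 0 (Z(T) = ((11/12 - 9)*0)/3 = (-97/12*0)/3 = (⅓)*0 = 0)
a(-281, 308) + Z(-293) = 1/52 + 0 = 1/52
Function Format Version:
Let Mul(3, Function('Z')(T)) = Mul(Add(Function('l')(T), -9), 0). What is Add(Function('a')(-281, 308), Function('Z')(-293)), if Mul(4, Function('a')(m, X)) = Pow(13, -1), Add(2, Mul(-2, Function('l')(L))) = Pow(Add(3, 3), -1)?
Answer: Rational(1, 52) ≈ 0.019231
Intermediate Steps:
Function('l')(L) = Rational(11, 12) (Function('l')(L) = Add(1, Mul(Rational(-1, 2), Pow(Add(3, 3), -1))) = Add(1, Mul(Rational(-1, 2), Pow(6, -1))) = Add(1, Mul(Rational(-1, 2), Rational(1, 6))) = Add(1, Rational(-1, 12)) = Rational(11, 12))
Function('a')(m, X) = Rational(1, 52) (Function('a')(m, X) = Mul(Rational(1, 4), Pow(13, -1)) = Mul(Rational(1, 4), Rational(1, 13)) = Rational(1, 52))
Function('Z')(T) = 0 (Function('Z')(T) = Mul(Rational(1, 3), Mul(Add(Rational(11, 12), -9), 0)) = Mul(Rational(1, 3), Mul(Rational(-97, 12), 0)) = Mul(Rational(1, 3), 0) = 0)
Add(Function('a')(-281, 308), Function('Z')(-293)) = Add(Rational(1, 52), 0) = Rational(1, 52)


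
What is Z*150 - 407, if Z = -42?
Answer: -6707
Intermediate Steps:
Z*150 - 407 = -42*150 - 407 = -6300 - 407 = -6707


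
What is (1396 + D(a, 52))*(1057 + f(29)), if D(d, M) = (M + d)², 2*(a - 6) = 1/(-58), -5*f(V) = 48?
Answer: 67072463777/13456 ≈ 4.9846e+6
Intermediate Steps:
f(V) = -48/5 (f(V) = -⅕*48 = -48/5)
a = 695/116 (a = 6 + (½)/(-58) = 6 + (½)*(-1/58) = 6 - 1/116 = 695/116 ≈ 5.9914)
(1396 + D(a, 52))*(1057 + f(29)) = (1396 + (52 + 695/116)²)*(1057 - 48/5) = (1396 + (6727/116)²)*(5237/5) = (1396 + 45252529/13456)*(5237/5) = (64037105/13456)*(5237/5) = 67072463777/13456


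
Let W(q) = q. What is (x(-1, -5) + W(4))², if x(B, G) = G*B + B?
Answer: 64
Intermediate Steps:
x(B, G) = B + B*G (x(B, G) = B*G + B = B + B*G)
(x(-1, -5) + W(4))² = (-(1 - 5) + 4)² = (-1*(-4) + 4)² = (4 + 4)² = 8² = 64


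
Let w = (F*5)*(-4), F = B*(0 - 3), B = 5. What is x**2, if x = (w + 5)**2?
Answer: 8653650625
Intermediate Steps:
F = -15 (F = 5*(0 - 3) = 5*(-3) = -15)
w = 300 (w = -15*5*(-4) = -75*(-4) = 300)
x = 93025 (x = (300 + 5)**2 = 305**2 = 93025)
x**2 = 93025**2 = 8653650625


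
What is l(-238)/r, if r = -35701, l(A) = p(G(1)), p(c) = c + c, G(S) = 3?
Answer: -6/35701 ≈ -0.00016806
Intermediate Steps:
p(c) = 2*c
l(A) = 6 (l(A) = 2*3 = 6)
l(-238)/r = 6/(-35701) = 6*(-1/35701) = -6/35701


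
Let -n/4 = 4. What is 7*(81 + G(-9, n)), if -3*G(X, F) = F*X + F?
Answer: 805/3 ≈ 268.33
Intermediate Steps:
n = -16 (n = -4*4 = -16)
G(X, F) = -F/3 - F*X/3 (G(X, F) = -(F*X + F)/3 = -(F + F*X)/3 = -F/3 - F*X/3)
7*(81 + G(-9, n)) = 7*(81 - ⅓*(-16)*(1 - 9)) = 7*(81 - ⅓*(-16)*(-8)) = 7*(81 - 128/3) = 7*(115/3) = 805/3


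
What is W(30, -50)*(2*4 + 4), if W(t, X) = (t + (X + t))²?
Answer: 1200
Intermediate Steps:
W(t, X) = (X + 2*t)²
W(30, -50)*(2*4 + 4) = (-50 + 2*30)²*(2*4 + 4) = (-50 + 60)²*(8 + 4) = 10²*12 = 100*12 = 1200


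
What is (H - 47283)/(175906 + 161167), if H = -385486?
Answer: -432769/337073 ≈ -1.2839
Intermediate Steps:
(H - 47283)/(175906 + 161167) = (-385486 - 47283)/(175906 + 161167) = -432769/337073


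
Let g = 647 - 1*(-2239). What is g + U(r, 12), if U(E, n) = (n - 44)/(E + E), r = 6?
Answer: 8650/3 ≈ 2883.3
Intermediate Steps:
g = 2886 (g = 647 + 2239 = 2886)
U(E, n) = (-44 + n)/(2*E) (U(E, n) = (-44 + n)/((2*E)) = (-44 + n)*(1/(2*E)) = (-44 + n)/(2*E))
g + U(r, 12) = 2886 + (½)*(-44 + 12)/6 = 2886 + (½)*(⅙)*(-32) = 2886 - 8/3 = 8650/3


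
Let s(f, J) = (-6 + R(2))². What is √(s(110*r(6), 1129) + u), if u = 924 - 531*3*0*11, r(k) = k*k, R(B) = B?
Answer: 2*√235 ≈ 30.659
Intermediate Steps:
r(k) = k²
s(f, J) = 16 (s(f, J) = (-6 + 2)² = (-4)² = 16)
u = 924 (u = 924 - 0*11 = 924 - 531*0 = 924 + 0 = 924)
√(s(110*r(6), 1129) + u) = √(16 + 924) = √940 = 2*√235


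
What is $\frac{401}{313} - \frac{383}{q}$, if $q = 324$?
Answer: $\frac{10045}{101412} \approx 0.099051$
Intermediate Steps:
$\frac{401}{313} - \frac{383}{q} = \frac{401}{313} - \frac{383}{324} = \frac{10045}{101412}$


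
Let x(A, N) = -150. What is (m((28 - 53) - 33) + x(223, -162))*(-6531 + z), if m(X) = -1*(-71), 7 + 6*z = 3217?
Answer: 473684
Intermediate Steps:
z = 535 (z = -7/6 + (1/6)*3217 = -7/6 + 3217/6 = 535)
m(X) = 71
(m((28 - 53) - 33) + x(223, -162))*(-6531 + z) = (71 - 150)*(-6531 + 535) = -79*(-5996) = 473684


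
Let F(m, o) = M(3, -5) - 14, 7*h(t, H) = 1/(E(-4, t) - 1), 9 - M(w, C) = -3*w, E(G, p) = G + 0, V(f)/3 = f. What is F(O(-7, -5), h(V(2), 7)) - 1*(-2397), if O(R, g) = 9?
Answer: 2401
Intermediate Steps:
V(f) = 3*f
E(G, p) = G
M(w, C) = 9 + 3*w (M(w, C) = 9 - (-3)*w = 9 + 3*w)
h(t, H) = -1/35 (h(t, H) = 1/(7*(-4 - 1)) = (⅐)/(-5) = (⅐)*(-⅕) = -1/35)
F(m, o) = 4 (F(m, o) = (9 + 3*3) - 14 = (9 + 9) - 14 = 18 - 14 = 4)
F(O(-7, -5), h(V(2), 7)) - 1*(-2397) = 4 - 1*(-2397) = 4 + 2397 = 2401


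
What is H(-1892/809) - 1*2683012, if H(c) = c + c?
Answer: -2170560492/809 ≈ -2.6830e+6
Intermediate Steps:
H(c) = 2*c
H(-1892/809) - 1*2683012 = 2*(-1892/809) - 1*2683012 = 2*(-1892*1/809) - 2683012 = 2*(-1892/809) - 2683012 = -3784/809 - 2683012 = -2170560492/809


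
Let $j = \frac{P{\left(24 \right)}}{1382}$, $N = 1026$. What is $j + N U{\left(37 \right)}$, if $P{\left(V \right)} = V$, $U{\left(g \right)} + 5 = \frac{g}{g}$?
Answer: $- \frac{2835852}{691} \approx -4104.0$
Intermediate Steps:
$U{\left(g \right)} = -4$ ($U{\left(g \right)} = -5 + \frac{g}{g} = -5 + 1 = -4$)
$j = \frac{12}{691}$ ($j = \frac{24}{1382} = 24 \cdot \frac{1}{1382} = \frac{12}{691} \approx 0.017366$)
$j + N U{\left(37 \right)} = \frac{12}{691} + 1026 \left(-4\right) = \frac{12}{691} - 4104 = - \frac{2835852}{691}$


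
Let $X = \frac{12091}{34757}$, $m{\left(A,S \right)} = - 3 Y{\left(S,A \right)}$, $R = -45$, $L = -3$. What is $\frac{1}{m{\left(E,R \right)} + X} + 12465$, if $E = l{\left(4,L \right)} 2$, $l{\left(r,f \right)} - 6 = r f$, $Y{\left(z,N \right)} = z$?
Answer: $\frac{58638959747}{4704286} \approx 12465.0$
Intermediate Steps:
$l{\left(r,f \right)} = 6 + f r$ ($l{\left(r,f \right)} = 6 + r f = 6 + f r$)
$E = -12$ ($E = \left(6 - 12\right) 2 = \left(-6\right) 2 = -12$)
$m{\left(A,S \right)} = - 3 S$
$X = \frac{12091}{34757}$ ($X = 12091 \cdot \frac{1}{34757} = \frac{12091}{34757} \approx 0.34787$)
$\frac{1}{m{\left(E,R \right)} + X} + 12465 = \frac{1}{\left(-3\right) \left(-45\right) + \frac{12091}{34757}} + 12465 = \frac{1}{135 + \frac{12091}{34757}} + 12465 = \frac{1}{\frac{4704286}{34757}} + 12465 = \frac{34757}{4704286} + 12465 = \frac{58638959747}{4704286}$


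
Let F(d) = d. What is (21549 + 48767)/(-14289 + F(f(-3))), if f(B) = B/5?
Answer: -87895/17862 ≈ -4.9208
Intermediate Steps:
f(B) = B/5 (f(B) = B*(⅕) = B/5)
(21549 + 48767)/(-14289 + F(f(-3))) = (21549 + 48767)/(-14289 + (⅕)*(-3)) = 70316/(-14289 - ⅗) = 70316/(-71448/5) = 70316*(-5/71448) = -87895/17862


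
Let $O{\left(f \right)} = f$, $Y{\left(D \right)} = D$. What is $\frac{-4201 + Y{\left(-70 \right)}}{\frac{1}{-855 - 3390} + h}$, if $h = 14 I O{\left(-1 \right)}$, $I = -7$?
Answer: $- \frac{18130395}{416009} \approx -43.582$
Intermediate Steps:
$h = 98$ ($h = 14 \left(-7\right) \left(-1\right) = \left(-98\right) \left(-1\right) = 98$)
$\frac{-4201 + Y{\left(-70 \right)}}{\frac{1}{-855 - 3390} + h} = \frac{-4201 - 70}{\frac{1}{-855 - 3390} + 98} = - \frac{4271}{\frac{1}{-4245} + 98} = - \frac{4271}{- \frac{1}{4245} + 98} = - \frac{4271}{\frac{416009}{4245}} = \left(-4271\right) \frac{4245}{416009} = - \frac{18130395}{416009}$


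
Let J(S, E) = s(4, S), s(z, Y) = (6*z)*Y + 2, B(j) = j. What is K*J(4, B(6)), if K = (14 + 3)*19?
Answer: 31654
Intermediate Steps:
K = 323 (K = 17*19 = 323)
s(z, Y) = 2 + 6*Y*z (s(z, Y) = 6*Y*z + 2 = 2 + 6*Y*z)
J(S, E) = 2 + 24*S (J(S, E) = 2 + 6*S*4 = 2 + 24*S)
K*J(4, B(6)) = 323*(2 + 24*4) = 323*(2 + 96) = 323*98 = 31654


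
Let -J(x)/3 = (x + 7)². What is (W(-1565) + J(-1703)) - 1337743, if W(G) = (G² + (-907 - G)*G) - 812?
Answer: -8548348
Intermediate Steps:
W(G) = -812 + G² + G*(-907 - G) (W(G) = (G² + G*(-907 - G)) - 812 = -812 + G² + G*(-907 - G))
J(x) = -3*(7 + x)² (J(x) = -3*(x + 7)² = -3*(7 + x)²)
(W(-1565) + J(-1703)) - 1337743 = ((-812 - 907*(-1565)) - 3*(7 - 1703)²) - 1337743 = ((-812 + 1419455) - 3*(-1696)²) - 1337743 = (1418643 - 3*2876416) - 1337743 = (1418643 - 8629248) - 1337743 = -7210605 - 1337743 = -8548348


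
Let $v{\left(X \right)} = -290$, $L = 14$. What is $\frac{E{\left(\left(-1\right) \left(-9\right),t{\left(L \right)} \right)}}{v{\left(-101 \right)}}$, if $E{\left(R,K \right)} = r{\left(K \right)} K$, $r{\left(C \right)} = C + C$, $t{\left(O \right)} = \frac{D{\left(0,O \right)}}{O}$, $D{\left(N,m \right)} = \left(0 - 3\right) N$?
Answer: $0$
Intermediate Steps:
$D{\left(N,m \right)} = - 3 N$
$t{\left(O \right)} = 0$ ($t{\left(O \right)} = \frac{\left(-3\right) 0}{O} = \frac{0}{O} = 0$)
$r{\left(C \right)} = 2 C$
$E{\left(R,K \right)} = 2 K^{2}$ ($E{\left(R,K \right)} = 2 K K = 2 K^{2}$)
$\frac{E{\left(\left(-1\right) \left(-9\right),t{\left(L \right)} \right)}}{v{\left(-101 \right)}} = \frac{2 \cdot 0^{2}}{-290} = 2 \cdot 0 \left(- \frac{1}{290}\right) = 0 \left(- \frac{1}{290}\right) = 0$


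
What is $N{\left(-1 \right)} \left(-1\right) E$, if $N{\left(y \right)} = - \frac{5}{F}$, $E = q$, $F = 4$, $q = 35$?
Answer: $\frac{175}{4} \approx 43.75$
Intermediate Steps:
$E = 35$
$N{\left(y \right)} = - \frac{5}{4}$
$N{\left(-1 \right)} \left(-1\right) E = \left(- \frac{5}{4}\right) \left(-1\right) 35 = \frac{5}{4} \cdot 35 = \frac{175}{4}$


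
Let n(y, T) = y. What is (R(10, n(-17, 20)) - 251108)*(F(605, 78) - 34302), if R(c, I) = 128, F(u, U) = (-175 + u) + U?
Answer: 8481618120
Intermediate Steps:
F(u, U) = -175 + U + u
(R(10, n(-17, 20)) - 251108)*(F(605, 78) - 34302) = (128 - 251108)*((-175 + 78 + 605) - 34302) = -250980*(508 - 34302) = -250980*(-33794) = 8481618120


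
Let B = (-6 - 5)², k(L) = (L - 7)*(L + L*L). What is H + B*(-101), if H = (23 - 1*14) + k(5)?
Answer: -12272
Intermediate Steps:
k(L) = (-7 + L)*(L + L²)
H = -51 (H = (23 - 1*14) + 5*(-7 + 5² - 6*5) = (23 - 14) + 5*(-7 + 25 - 30) = 9 + 5*(-12) = 9 - 60 = -51)
B = 121 (B = (-11)² = 121)
H + B*(-101) = -51 + 121*(-101) = -51 - 12221 = -12272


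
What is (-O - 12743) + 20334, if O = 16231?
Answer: -8640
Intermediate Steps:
(-O - 12743) + 20334 = (-1*16231 - 12743) + 20334 = (-16231 - 12743) + 20334 = -28974 + 20334 = -8640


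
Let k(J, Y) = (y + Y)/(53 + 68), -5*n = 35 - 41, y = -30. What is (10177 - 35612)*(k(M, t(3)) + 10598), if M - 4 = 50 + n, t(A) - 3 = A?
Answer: -32616165290/121 ≈ -2.6956e+8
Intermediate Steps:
n = 6/5 (n = -(35 - 41)/5 = -1/5*(-6) = 6/5 ≈ 1.2000)
t(A) = 3 + A
M = 276/5 (M = 4 + (50 + 6/5) = 4 + 256/5 = 276/5 ≈ 55.200)
k(J, Y) = -30/121 + Y/121 (k(J, Y) = (-30 + Y)/(53 + 68) = (-30 + Y)/121 = (-30 + Y)*(1/121) = -30/121 + Y/121)
(10177 - 35612)*(k(M, t(3)) + 10598) = (10177 - 35612)*((-30/121 + (3 + 3)/121) + 10598) = -25435*((-30/121 + (1/121)*6) + 10598) = -25435*((-30/121 + 6/121) + 10598) = -25435*(-24/121 + 10598) = -25435*1282334/121 = -32616165290/121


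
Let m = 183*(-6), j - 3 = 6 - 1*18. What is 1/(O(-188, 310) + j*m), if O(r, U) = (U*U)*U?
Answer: 1/29800882 ≈ 3.3556e-8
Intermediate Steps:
O(r, U) = U³ (O(r, U) = U²*U = U³)
j = -9 (j = 3 + (6 - 1*18) = 3 + (6 - 18) = 3 - 12 = -9)
m = -1098
1/(O(-188, 310) + j*m) = 1/(310³ - 9*(-1098)) = 1/(29791000 + 9882) = 1/29800882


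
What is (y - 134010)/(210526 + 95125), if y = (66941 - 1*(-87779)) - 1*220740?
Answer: -200030/305651 ≈ -0.65444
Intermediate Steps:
y = -66020 (y = (66941 + 87779) - 220740 = 154720 - 220740 = -66020)
(y - 134010)/(210526 + 95125) = (-66020 - 134010)/(210526 + 95125) = -200030/305651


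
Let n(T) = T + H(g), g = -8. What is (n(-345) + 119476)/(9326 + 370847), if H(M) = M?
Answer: 119123/380173 ≈ 0.31334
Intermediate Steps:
n(T) = -8 + T (n(T) = T - 8 = -8 + T)
(n(-345) + 119476)/(9326 + 370847) = ((-8 - 345) + 119476)/(9326 + 370847) = (-353 + 119476)/380173 = 119123*(1/380173) = 119123/380173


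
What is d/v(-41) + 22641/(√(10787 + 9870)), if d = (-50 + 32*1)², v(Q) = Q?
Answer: -324/41 + 22641*√20657/20657 ≈ 149.63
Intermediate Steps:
d = 324 (d = (-50 + 32)² = (-18)² = 324)
d/v(-41) + 22641/(√(10787 + 9870)) = 324/(-41) + 22641/(√(10787 + 9870)) = 324*(-1/41) + 22641/(√20657) = -324/41 + 22641*(√20657/20657) = -324/41 + 22641*√20657/20657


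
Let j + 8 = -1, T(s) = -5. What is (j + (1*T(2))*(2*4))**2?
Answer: 2401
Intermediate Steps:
j = -9 (j = -8 - 1 = -9)
(j + (1*T(2))*(2*4))**2 = (-9 + (1*(-5))*(2*4))**2 = (-9 - 5*8)**2 = (-9 - 40)**2 = (-49)**2 = 2401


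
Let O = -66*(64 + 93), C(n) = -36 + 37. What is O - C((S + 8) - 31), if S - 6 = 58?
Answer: -10363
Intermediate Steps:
S = 64 (S = 6 + 58 = 64)
C(n) = 1
O = -10362 (O = -66*157 = -10362)
O - C((S + 8) - 31) = -10362 - 1*1 = -10362 - 1 = -10363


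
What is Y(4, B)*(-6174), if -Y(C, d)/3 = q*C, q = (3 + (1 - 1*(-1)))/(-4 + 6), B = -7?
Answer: 185220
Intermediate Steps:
q = 5/2 (q = (3 + (1 + 1))/2 = (3 + 2)*(1/2) = 5*(1/2) = 5/2 ≈ 2.5000)
Y(C, d) = -15*C/2
Y(4, B)*(-6174) = -15/2*4*(-6174) = -30*(-6174) = 185220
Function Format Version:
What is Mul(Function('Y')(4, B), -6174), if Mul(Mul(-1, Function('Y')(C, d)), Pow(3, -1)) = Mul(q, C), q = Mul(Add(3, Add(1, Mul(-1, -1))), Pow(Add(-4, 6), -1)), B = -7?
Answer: 185220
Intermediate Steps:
q = Rational(5, 2) (q = Mul(Add(3, Add(1, 1)), Pow(2, -1)) = Mul(Add(3, 2), Rational(1, 2)) = Mul(5, Rational(1, 2)) = Rational(5, 2) ≈ 2.5000)
Function('Y')(C, d) = Mul(Rational(-15, 2), C) (Function('Y')(C, d) = Mul(-3, Mul(Rational(5, 2), C)) = Mul(Rational(-15, 2), C))
Mul(Function('Y')(4, B), -6174) = Mul(Mul(Rational(-15, 2), 4), -6174) = Mul(-30, -6174) = 185220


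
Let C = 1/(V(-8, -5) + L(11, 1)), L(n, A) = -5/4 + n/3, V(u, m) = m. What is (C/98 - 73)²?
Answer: 12297257449/2307361 ≈ 5329.6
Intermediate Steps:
L(n, A) = -5/4 + n/3 (L(n, A) = -5*¼ + n*(⅓) = -5/4 + n/3)
C = -12/31 (C = 1/(-5 + (-5/4 + (⅓)*11)) = 1/(-5 + (-5/4 + 11/3)) = 1/(-5 + 29/12) = 1/(-31/12) = -12/31 ≈ -0.38710)
(C/98 - 73)² = (-12/31/98 - 73)² = (-12/31*1/98 - 73)² = (-6/1519 - 73)² = (-110893/1519)² = 12297257449/2307361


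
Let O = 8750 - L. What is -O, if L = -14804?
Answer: -23554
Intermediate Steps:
O = 23554 (O = 8750 - 1*(-14804) = 8750 + 14804 = 23554)
-O = -1*23554 = -23554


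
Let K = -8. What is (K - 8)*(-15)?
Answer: 240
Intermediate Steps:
(K - 8)*(-15) = (-8 - 8)*(-15) = -16*(-15) = 240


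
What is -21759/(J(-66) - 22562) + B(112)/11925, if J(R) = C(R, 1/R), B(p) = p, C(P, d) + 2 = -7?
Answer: 262004027/269159175 ≈ 0.97342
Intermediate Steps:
C(P, d) = -9 (C(P, d) = -2 - 7 = -9)
J(R) = -9
-21759/(J(-66) - 22562) + B(112)/11925 = -21759/(-9 - 22562) + 112/11925 = -21759/(-22571) + 112*(1/11925) = -21759*(-1/22571) + 112/11925 = 21759/22571 + 112/11925 = 262004027/269159175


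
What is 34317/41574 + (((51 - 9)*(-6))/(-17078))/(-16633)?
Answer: 39626100585/48005865206 ≈ 0.82544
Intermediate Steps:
34317/41574 + (((51 - 9)*(-6))/(-17078))/(-16633) = 34317*(1/41574) + ((42*(-6))*(-1/17078))*(-1/16633) = 279/338 - 252*(-1/17078)*(-1/16633) = 279/338 + (126/8539)*(-1/16633) = 279/338 - 126/142029187 = 39626100585/48005865206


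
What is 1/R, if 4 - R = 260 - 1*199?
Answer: -1/57 ≈ -0.017544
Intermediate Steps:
R = -57 (R = 4 - (260 - 1*199) = 4 - (260 - 199) = 4 - 1*61 = 4 - 61 = -57)
1/R = 1/(-57) = -1/57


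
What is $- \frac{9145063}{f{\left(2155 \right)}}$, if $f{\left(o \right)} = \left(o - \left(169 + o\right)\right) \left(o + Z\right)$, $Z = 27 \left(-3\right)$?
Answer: $\frac{9145063}{350506} \approx 26.091$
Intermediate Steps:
$Z = -81$
$f{\left(o \right)} = 13689 - 169 o$ ($f{\left(o \right)} = \left(o - \left(169 + o\right)\right) \left(o - 81\right) = - 169 \left(-81 + o\right) = 13689 - 169 o$)
$- \frac{9145063}{f{\left(2155 \right)}} = - \frac{9145063}{13689 - 364195} = - \frac{9145063}{-350506} = \left(-9145063\right) \left(- \frac{1}{350506}\right) = \frac{9145063}{350506}$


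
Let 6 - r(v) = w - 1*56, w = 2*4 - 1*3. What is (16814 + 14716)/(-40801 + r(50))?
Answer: -15765/20372 ≈ -0.77386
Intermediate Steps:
w = 5 (w = 8 - 3 = 5)
r(v) = 57 (r(v) = 6 - (5 - 1*56) = 6 - (5 - 56) = 6 - 1*(-51) = 6 + 51 = 57)
(16814 + 14716)/(-40801 + r(50)) = (16814 + 14716)/(-40801 + 57) = 31530/(-40744) = 31530*(-1/40744) = -15765/20372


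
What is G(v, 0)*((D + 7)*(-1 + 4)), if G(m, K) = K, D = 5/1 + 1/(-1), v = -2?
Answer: 0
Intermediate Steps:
D = 4 (D = 5*1 + 1*(-1) = 5 - 1 = 4)
G(v, 0)*((D + 7)*(-1 + 4)) = 0*((4 + 7)*(-1 + 4)) = 0*(11*3) = 0*33 = 0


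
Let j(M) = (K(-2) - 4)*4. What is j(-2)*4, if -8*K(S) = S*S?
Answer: -72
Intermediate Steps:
K(S) = -S**2/8 (K(S) = -S*S/8 = -S**2/8)
j(M) = -18 (j(M) = (-1/8*(-2)**2 - 4)*4 = (-1/8*4 - 4)*4 = (-1/2 - 4)*4 = -9/2*4 = -18)
j(-2)*4 = -18*4 = -72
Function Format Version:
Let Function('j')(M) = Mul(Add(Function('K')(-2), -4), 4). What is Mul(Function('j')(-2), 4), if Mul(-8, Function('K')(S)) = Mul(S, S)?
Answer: -72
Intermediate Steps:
Function('K')(S) = Mul(Rational(-1, 8), Pow(S, 2)) (Function('K')(S) = Mul(Rational(-1, 8), Mul(S, S)) = Mul(Rational(-1, 8), Pow(S, 2)))
Function('j')(M) = -18 (Function('j')(M) = Mul(Add(Mul(Rational(-1, 8), Pow(-2, 2)), -4), 4) = Mul(Add(Mul(Rational(-1, 8), 4), -4), 4) = Mul(Add(Rational(-1, 2), -4), 4) = Mul(Rational(-9, 2), 4) = -18)
Mul(Function('j')(-2), 4) = Mul(-18, 4) = -72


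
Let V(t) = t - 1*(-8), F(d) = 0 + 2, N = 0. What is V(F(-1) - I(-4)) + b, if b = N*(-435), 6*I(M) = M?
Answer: 32/3 ≈ 10.667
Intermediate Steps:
F(d) = 2
I(M) = M/6
V(t) = 8 + t (V(t) = t + 8 = 8 + t)
b = 0 (b = 0*(-435) = 0)
V(F(-1) - I(-4)) + b = (8 + (2 - (-4)/6)) + 0 = (8 + (2 - 1*(-2/3))) + 0 = (8 + (2 + 2/3)) + 0 = (8 + 8/3) + 0 = 32/3 + 0 = 32/3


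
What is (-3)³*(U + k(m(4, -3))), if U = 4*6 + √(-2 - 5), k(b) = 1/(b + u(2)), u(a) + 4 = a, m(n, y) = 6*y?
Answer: -12933/20 - 27*I*√7 ≈ -646.65 - 71.435*I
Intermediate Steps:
u(a) = -4 + a
k(b) = 1/(-2 + b) (k(b) = 1/(b + (-4 + 2)) = 1/(b - 2) = 1/(-2 + b))
U = 24 + I*√7 (U = 24 + √(-7) = 24 + I*√7 ≈ 24.0 + 2.6458*I)
(-3)³*(U + k(m(4, -3))) = (-3)³*((24 + I*√7) + 1/(-2 + 6*(-3))) = -27*((24 + I*√7) + 1/(-2 - 18)) = -27*((24 + I*√7) + 1/(-20)) = -27*((24 + I*√7) - 1/20) = -27*(479/20 + I*√7) = -12933/20 - 27*I*√7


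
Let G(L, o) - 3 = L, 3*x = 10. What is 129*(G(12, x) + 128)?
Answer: 18447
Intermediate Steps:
x = 10/3 (x = (⅓)*10 = 10/3 ≈ 3.3333)
G(L, o) = 3 + L
129*(G(12, x) + 128) = 129*((3 + 12) + 128) = 129*(15 + 128) = 129*143 = 18447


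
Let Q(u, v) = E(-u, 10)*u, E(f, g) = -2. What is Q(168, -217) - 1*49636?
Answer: -49972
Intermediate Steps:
Q(u, v) = -2*u
Q(168, -217) - 1*49636 = -2*168 - 1*49636 = -336 - 49636 = -49972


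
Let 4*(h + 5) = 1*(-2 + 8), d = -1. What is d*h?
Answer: 7/2 ≈ 3.5000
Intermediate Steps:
h = -7/2 (h = -5 + (1*(-2 + 8))/4 = -5 + (1*6)/4 = -5 + (¼)*6 = -5 + 3/2 = -7/2 ≈ -3.5000)
d*h = -1*(-7/2) = 7/2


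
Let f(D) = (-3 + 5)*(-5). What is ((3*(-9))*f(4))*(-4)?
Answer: -1080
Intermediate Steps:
f(D) = -10 (f(D) = 2*(-5) = -10)
((3*(-9))*f(4))*(-4) = ((3*(-9))*(-10))*(-4) = -27*(-10)*(-4) = 270*(-4) = -1080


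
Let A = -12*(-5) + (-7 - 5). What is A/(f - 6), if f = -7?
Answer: -48/13 ≈ -3.6923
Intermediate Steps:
A = 48 (A = 60 - 12 = 48)
A/(f - 6) = 48/(-7 - 6) = 48/(-13) = 48*(-1/13) = -48/13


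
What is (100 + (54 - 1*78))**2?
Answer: 5776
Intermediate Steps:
(100 + (54 - 1*78))**2 = (100 + (54 - 78))**2 = (100 - 24)**2 = 76**2 = 5776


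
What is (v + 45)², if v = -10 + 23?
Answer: 3364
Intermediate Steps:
v = 13
(v + 45)² = (13 + 45)² = 58² = 3364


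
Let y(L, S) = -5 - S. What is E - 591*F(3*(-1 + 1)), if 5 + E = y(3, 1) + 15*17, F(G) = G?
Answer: 244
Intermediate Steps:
E = 244 (E = -5 + ((-5 - 1*1) + 15*17) = -5 + ((-5 - 1) + 255) = -5 + (-6 + 255) = -5 + 249 = 244)
E - 591*F(3*(-1 + 1)) = 244 - 1773*(-1 + 1) = 244 - 1773*0 = 244 - 591*0 = 244 + 0 = 244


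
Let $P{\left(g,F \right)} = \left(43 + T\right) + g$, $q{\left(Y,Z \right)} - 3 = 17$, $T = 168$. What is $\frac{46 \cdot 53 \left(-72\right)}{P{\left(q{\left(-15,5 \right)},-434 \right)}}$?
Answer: $- \frac{58512}{77} \approx -759.9$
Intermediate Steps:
$q{\left(Y,Z \right)} = 20$ ($q{\left(Y,Z \right)} = 3 + 17 = 20$)
$P{\left(g,F \right)} = 211 + g$ ($P{\left(g,F \right)} = \left(43 + 168\right) + g = 211 + g$)
$\frac{46 \cdot 53 \left(-72\right)}{P{\left(q{\left(-15,5 \right)},-434 \right)}} = \frac{46 \cdot 53 \left(-72\right)}{211 + 20} = \frac{2438 \left(-72\right)}{231} = \left(-175536\right) \frac{1}{231} = - \frac{58512}{77}$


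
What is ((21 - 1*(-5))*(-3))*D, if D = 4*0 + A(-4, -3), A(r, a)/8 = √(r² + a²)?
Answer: -3120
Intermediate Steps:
A(r, a) = 8*√(a² + r²) (A(r, a) = 8*√(r² + a²) = 8*√(a² + r²))
D = 40 (D = 4*0 + 8*√((-3)² + (-4)²) = 0 + 8*√(9 + 16) = 0 + 8*√25 = 0 + 8*5 = 0 + 40 = 40)
((21 - 1*(-5))*(-3))*D = ((21 - 1*(-5))*(-3))*40 = ((21 + 5)*(-3))*40 = (26*(-3))*40 = -78*40 = -3120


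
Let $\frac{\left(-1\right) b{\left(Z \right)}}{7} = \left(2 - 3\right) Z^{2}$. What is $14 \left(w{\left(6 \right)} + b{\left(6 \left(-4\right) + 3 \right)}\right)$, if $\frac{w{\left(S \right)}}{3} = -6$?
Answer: $42966$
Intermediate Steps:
$w{\left(S \right)} = -18$ ($w{\left(S \right)} = 3 \left(-6\right) = -18$)
$b{\left(Z \right)} = 7 Z^{2}$ ($b{\left(Z \right)} = - 7 \left(2 - 3\right) Z^{2} = - 7 \left(- Z^{2}\right) = 7 Z^{2}$)
$14 \left(w{\left(6 \right)} + b{\left(6 \left(-4\right) + 3 \right)}\right) = 14 \left(-18 + 7 \left(6 \left(-4\right) + 3\right)^{2}\right) = 14 \left(-18 + 7 \left(-24 + 3\right)^{2}\right) = 14 \left(-18 + 7 \left(-21\right)^{2}\right) = 14 \left(-18 + 7 \cdot 441\right) = 14 \left(-18 + 3087\right) = 14 \cdot 3069 = 42966$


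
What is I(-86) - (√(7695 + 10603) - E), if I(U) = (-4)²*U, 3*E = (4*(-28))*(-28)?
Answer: -992/3 - √18298 ≈ -465.94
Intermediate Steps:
E = 3136/3 (E = ((4*(-28))*(-28))/3 = (-112*(-28))/3 = (⅓)*3136 = 3136/3 ≈ 1045.3)
I(U) = 16*U
I(-86) - (√(7695 + 10603) - E) = 16*(-86) - (√(7695 + 10603) - 1*3136/3) = -1376 - (√18298 - 3136/3) = -1376 - (-3136/3 + √18298) = -1376 + (3136/3 - √18298) = -992/3 - √18298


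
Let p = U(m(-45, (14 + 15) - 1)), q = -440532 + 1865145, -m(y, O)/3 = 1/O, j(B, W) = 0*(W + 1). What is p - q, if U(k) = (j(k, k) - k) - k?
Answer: -19944579/14 ≈ -1.4246e+6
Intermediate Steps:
j(B, W) = 0 (j(B, W) = 0*(1 + W) = 0)
m(y, O) = -3/O
U(k) = -2*k (U(k) = (0 - k) - k = -k - k = -2*k)
q = 1424613
p = 3/14 (p = -(-6)/((14 + 15) - 1) = -(-6)/(29 - 1) = -(-6)/28 = -2*(-3/28) = 3/14 ≈ 0.21429)
p - q = 3/14 - 1*1424613 = 3/14 - 1424613 = -19944579/14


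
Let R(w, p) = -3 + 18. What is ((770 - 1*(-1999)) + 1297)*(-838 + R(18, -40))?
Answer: -3346318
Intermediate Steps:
R(w, p) = 15
((770 - 1*(-1999)) + 1297)*(-838 + R(18, -40)) = ((770 - 1*(-1999)) + 1297)*(-838 + 15) = ((770 + 1999) + 1297)*(-823) = (2769 + 1297)*(-823) = 4066*(-823) = -3346318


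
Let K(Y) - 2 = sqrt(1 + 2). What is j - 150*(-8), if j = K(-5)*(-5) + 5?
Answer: 1195 - 5*sqrt(3) ≈ 1186.3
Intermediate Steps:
K(Y) = 2 + sqrt(3) (K(Y) = 2 + sqrt(1 + 2) = 2 + sqrt(3))
j = -5 - 5*sqrt(3) (j = (2 + sqrt(3))*(-5) + 5 = (-10 - 5*sqrt(3)) + 5 = -5 - 5*sqrt(3) ≈ -13.660)
j - 150*(-8) = (-5 - 5*sqrt(3)) - 150*(-8) = (-5 - 5*sqrt(3)) + 1200 = 1195 - 5*sqrt(3)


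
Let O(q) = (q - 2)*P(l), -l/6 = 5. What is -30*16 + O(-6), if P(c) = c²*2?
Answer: -14880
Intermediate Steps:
l = -30 (l = -6*5 = -30)
P(c) = 2*c²
O(q) = -3600 + 1800*q (O(q) = (q - 2)*(2*(-30)²) = (-2 + q)*(2*900) = (-2 + q)*1800 = -3600 + 1800*q)
-30*16 + O(-6) = -30*16 + (-3600 + 1800*(-6)) = -480 + (-3600 - 10800) = -480 - 14400 = -14880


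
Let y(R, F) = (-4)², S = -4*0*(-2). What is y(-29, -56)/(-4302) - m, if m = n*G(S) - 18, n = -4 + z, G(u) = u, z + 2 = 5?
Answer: 38710/2151 ≈ 17.996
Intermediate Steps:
S = 0 (S = 0*(-2) = 0)
y(R, F) = 16
z = 3 (z = -2 + 5 = 3)
n = -1 (n = -4 + 3 = -1)
m = -18 (m = -1*0 - 18 = 0 - 18 = -18)
y(-29, -56)/(-4302) - m = 16/(-4302) - 1*(-18) = 16*(-1/4302) + 18 = -8/2151 + 18 = 38710/2151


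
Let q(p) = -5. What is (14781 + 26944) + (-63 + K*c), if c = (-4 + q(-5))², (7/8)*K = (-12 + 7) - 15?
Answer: 278674/7 ≈ 39811.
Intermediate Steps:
K = -160/7 (K = 8*((-12 + 7) - 15)/7 = 8*(-5 - 15)/7 = (8/7)*(-20) = -160/7 ≈ -22.857)
c = 81 (c = (-4 - 5)² = (-9)² = 81)
(14781 + 26944) + (-63 + K*c) = (14781 + 26944) + (-63 - 160/7*81) = 41725 + (-63 - 12960/7) = 41725 - 13401/7 = 278674/7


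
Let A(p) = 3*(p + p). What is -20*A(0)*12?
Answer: 0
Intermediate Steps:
A(p) = 6*p (A(p) = 3*(2*p) = 6*p)
-20*A(0)*12 = -120*0*12 = -20*0*12 = 0*12 = 0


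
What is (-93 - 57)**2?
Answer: 22500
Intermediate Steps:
(-93 - 57)**2 = (-150)**2 = 22500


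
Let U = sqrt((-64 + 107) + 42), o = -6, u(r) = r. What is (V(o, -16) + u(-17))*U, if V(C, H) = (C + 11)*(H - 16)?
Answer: -177*sqrt(85) ≈ -1631.9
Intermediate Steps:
V(C, H) = (-16 + H)*(11 + C) (V(C, H) = (11 + C)*(-16 + H) = (-16 + H)*(11 + C))
U = sqrt(85) (U = sqrt(43 + 42) = sqrt(85) ≈ 9.2195)
(V(o, -16) + u(-17))*U = ((-176 - 16*(-6) + 11*(-16) - 6*(-16)) - 17)*sqrt(85) = ((-176 + 96 - 176 + 96) - 17)*sqrt(85) = (-160 - 17)*sqrt(85) = -177*sqrt(85)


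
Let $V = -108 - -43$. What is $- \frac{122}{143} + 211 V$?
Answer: $- \frac{1961367}{143} \approx -13716.0$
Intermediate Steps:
$V = -65$ ($V = -108 + 43 = -65$)
$- \frac{122}{143} + 211 V = - \frac{122}{143} + 211 \left(-65\right) = \left(-122\right) \frac{1}{143} - 13715 = - \frac{122}{143} - 13715 = - \frac{1961367}{143}$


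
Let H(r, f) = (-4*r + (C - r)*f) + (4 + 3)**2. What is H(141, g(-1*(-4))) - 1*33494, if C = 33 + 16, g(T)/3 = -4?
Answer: -32905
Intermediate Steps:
g(T) = -12 (g(T) = 3*(-4) = -12)
C = 49
H(r, f) = 49 - 4*r + f*(49 - r) (H(r, f) = (-4*r + (49 - r)*f) + (4 + 3)**2 = (-4*r + f*(49 - r)) + 7**2 = (-4*r + f*(49 - r)) + 49 = 49 - 4*r + f*(49 - r))
H(141, g(-1*(-4))) - 1*33494 = (49 - 4*141 + 49*(-12) - 1*(-12)*141) - 1*33494 = (49 - 564 - 588 + 1692) - 33494 = 589 - 33494 = -32905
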